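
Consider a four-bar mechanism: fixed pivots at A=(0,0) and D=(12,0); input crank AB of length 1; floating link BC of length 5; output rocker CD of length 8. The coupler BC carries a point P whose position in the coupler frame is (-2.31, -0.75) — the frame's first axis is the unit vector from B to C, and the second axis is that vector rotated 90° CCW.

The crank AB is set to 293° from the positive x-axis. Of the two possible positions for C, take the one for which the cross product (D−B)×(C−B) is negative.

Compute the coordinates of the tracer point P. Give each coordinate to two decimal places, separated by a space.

A=(0,0), D=(12.00,0)
B = A + 1.00·(cos293°, sin293°) = (0.3907, -0.9205)
|BD| = 11.6457
circle(B,5.00) ∩ circle(D,8.00): a=4.1484, h=2.7912
  candidates: C₊=(4.3055,2.1898) cross=32.505; C₋=(4.7468,-3.3750) cross=-32.505
  mode - wants cross < 0 → take C=(4.7468,-3.3750) (cross=-32.505)
ex = (C−B)/|BC| = (0.8712,-0.4909); ey = (0.4909,0.8712)
P = B + -2.31·ex + -0.75·ey = (-1.9899,-0.4399)

-1.99 -0.44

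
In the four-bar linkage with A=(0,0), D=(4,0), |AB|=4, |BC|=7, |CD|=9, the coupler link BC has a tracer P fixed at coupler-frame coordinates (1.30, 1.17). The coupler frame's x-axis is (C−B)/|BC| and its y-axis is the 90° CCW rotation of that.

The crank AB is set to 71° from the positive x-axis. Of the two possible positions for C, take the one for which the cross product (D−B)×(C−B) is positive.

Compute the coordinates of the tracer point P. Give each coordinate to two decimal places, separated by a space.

1.40 5.53

A=(0,0), D=(4.00,0)
B = A + 4.00·(cos71°, sin71°) = (1.3023, 3.7821)
|BD| = 4.6456
circle(B,7.00) ∩ circle(D,9.00): a=-1.1213, h=6.9096
  candidates: C₊=(6.2764,8.7074) cross=32.099; C₋=(-4.9741,0.6825) cross=-32.099
  mode + wants cross > 0 → take C=(6.2764,8.7074) (cross=32.099)
ex = (C−B)/|BC| = (0.7106,0.7036); ey = (-0.7036,0.7106)
P = B + 1.30·ex + 1.17·ey = (1.4028,5.5282)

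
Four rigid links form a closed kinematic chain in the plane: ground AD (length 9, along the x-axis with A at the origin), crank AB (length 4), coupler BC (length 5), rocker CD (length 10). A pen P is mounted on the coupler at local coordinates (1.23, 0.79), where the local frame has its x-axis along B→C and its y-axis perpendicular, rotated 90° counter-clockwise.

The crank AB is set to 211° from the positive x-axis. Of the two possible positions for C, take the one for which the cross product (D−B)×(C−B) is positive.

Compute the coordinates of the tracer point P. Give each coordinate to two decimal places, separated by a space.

-3.44 -0.60

A=(0,0), D=(9.00,0)
B = A + 4.00·(cos211°, sin211°) = (-3.4287, -2.0602)
|BD| = 12.5983
circle(B,5.00) ∩ circle(D,10.00): a=3.3225, h=3.7364
  candidates: C₊=(-0.7619,2.1693) cross=47.072; C₋=(0.4601,-5.2030) cross=-47.072
  mode + wants cross > 0 → take C=(-0.7619,2.1693) (cross=47.072)
ex = (C−B)/|BC| = (0.5334,0.8459); ey = (-0.8459,0.5334)
P = B + 1.23·ex + 0.79·ey = (-3.4409,-0.5984)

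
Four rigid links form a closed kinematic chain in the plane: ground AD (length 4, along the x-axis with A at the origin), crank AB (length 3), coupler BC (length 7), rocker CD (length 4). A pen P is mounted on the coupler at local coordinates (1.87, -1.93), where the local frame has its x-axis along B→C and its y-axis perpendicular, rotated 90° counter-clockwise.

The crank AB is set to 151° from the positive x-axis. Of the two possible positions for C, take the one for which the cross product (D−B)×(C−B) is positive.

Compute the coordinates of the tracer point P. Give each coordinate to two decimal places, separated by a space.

A=(0,0), D=(4.00,0)
B = A + 3.00·(cos151°, sin151°) = (-2.6239, 1.4544)
|BD| = 6.7817
circle(B,7.00) ∩ circle(D,4.00): a=5.8239, h=3.8836
  candidates: C₊=(3.8974,3.9987) cross=26.337; C₋=(2.2316,-3.5879) cross=-26.337
  mode + wants cross > 0 → take C=(3.8974,3.9987) (cross=26.337)
ex = (C−B)/|BC| = (0.9316,0.3635); ey = (-0.3635,0.9316)
P = B + 1.87·ex + -1.93·ey = (-0.1803,0.3361)

-0.18 0.34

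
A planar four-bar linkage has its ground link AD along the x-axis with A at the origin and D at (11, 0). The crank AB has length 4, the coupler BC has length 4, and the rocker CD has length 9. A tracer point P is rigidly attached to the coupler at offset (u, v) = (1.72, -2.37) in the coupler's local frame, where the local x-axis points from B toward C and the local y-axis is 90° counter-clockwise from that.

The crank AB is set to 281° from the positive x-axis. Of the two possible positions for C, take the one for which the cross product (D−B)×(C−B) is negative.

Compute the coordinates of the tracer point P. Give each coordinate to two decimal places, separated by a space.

1.07 -6.84

A=(0,0), D=(11.00,0)
B = A + 4.00·(cos281°, sin281°) = (0.7632, -3.9265)
|BD| = 10.9640
circle(B,4.00) ∩ circle(D,9.00): a=2.5177, h=3.1082
  candidates: C₊=(2.0008,-0.1228) cross=34.078; C₋=(4.2271,-5.9269) cross=-34.078
  mode - wants cross < 0 → take C=(4.2271,-5.9269) (cross=-34.078)
ex = (C−B)/|BC| = (0.8660,-0.5001); ey = (0.5001,0.8660)
P = B + 1.72·ex + -2.37·ey = (1.0675,-6.8390)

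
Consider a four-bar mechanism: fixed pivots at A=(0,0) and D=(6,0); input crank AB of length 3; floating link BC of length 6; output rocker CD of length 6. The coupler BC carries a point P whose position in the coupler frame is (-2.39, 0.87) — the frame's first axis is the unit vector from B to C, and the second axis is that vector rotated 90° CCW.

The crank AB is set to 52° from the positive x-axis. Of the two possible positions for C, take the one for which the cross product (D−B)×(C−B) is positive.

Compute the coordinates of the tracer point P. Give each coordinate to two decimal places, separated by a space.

-0.59 1.63

A=(0,0), D=(6.00,0)
B = A + 3.00·(cos52°, sin52°) = (1.8470, 2.3640)
|BD| = 4.7787
circle(B,6.00) ∩ circle(D,6.00): a=2.3894, h=5.5037
  candidates: C₊=(6.6462,5.9651) cross=26.301; C₋=(1.2008,-3.6011) cross=-26.301
  mode + wants cross > 0 → take C=(6.6462,5.9651) (cross=26.301)
ex = (C−B)/|BC| = (0.7999,0.6002); ey = (-0.6002,0.7999)
P = B + -2.39·ex + 0.87·ey = (-0.5869,1.6255)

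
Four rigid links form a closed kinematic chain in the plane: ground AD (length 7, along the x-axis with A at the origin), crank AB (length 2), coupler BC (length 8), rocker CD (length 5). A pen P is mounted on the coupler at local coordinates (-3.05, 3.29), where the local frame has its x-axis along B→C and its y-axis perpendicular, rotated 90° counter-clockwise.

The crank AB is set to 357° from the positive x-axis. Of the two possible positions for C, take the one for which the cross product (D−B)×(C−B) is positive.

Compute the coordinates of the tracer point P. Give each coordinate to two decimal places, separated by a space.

A=(0,0), D=(7.00,0)
B = A + 2.00·(cos357°, sin357°) = (1.9973, -0.1047)
|BD| = 5.0038
circle(B,8.00) ∩ circle(D,5.00): a=6.3989, h=4.8014
  candidates: C₊=(8.2943,4.8296) cross=24.026; C₋=(8.4952,-4.7712) cross=-24.026
  mode + wants cross > 0 → take C=(8.2943,4.8296) (cross=24.026)
ex = (C−B)/|BC| = (0.7871,0.6168); ey = (-0.6168,0.7871)
P = B + -3.05·ex + 3.29·ey = (-2.4327,0.6038)

-2.43 0.60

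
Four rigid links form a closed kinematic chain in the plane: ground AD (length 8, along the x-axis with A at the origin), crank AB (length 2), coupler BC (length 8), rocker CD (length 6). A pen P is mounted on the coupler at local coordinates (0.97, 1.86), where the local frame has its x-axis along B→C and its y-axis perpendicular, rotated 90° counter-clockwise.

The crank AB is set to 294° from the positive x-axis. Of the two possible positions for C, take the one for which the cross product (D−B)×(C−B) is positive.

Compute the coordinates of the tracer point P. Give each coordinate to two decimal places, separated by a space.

-0.31 -0.05

A=(0,0), D=(8.00,0)
B = A + 2.00·(cos294°, sin294°) = (0.8135, -1.8271)
|BD| = 7.4151
circle(B,8.00) ∩ circle(D,6.00): a=5.5956, h=5.7175
  candidates: C₊=(4.8278,5.0928) cross=42.396; C₋=(7.6453,-5.9895) cross=-42.396
  mode + wants cross > 0 → take C=(4.8278,5.0928) (cross=42.396)
ex = (C−B)/|BC| = (0.5018,0.8650); ey = (-0.8650,0.5018)
P = B + 0.97·ex + 1.86·ey = (-0.3087,-0.0547)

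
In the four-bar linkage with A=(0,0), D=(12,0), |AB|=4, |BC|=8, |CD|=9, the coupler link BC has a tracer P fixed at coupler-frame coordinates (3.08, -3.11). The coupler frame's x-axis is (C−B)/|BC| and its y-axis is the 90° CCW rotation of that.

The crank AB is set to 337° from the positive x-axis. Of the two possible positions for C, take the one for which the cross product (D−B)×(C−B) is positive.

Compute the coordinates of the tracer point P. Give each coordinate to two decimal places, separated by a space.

7.41 0.73

A=(0,0), D=(12.00,0)
B = A + 4.00·(cos337°, sin337°) = (3.6820, -1.5629)
|BD| = 8.4635
circle(B,8.00) ∩ circle(D,9.00): a=3.2275, h=7.3201
  candidates: C₊=(5.5022,6.2273) cross=61.954; C₋=(8.2057,-8.1611) cross=-61.954
  mode + wants cross > 0 → take C=(5.5022,6.2273) (cross=61.954)
ex = (C−B)/|BC| = (0.2275,0.9738); ey = (-0.9738,0.2275)
P = B + 3.08·ex + -3.11·ey = (7.4112,0.7287)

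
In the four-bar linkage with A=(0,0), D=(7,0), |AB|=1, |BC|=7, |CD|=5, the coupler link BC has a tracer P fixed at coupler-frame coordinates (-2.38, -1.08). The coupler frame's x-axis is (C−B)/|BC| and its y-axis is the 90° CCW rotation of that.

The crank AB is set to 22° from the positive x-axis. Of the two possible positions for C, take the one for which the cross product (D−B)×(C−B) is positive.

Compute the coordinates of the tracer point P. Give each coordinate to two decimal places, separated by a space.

-0.17 -2.00

A=(0,0), D=(7.00,0)
B = A + 1.00·(cos22°, sin22°) = (0.9272, 0.3746)
|BD| = 6.0844
circle(B,7.00) ∩ circle(D,5.00): a=5.0144, h=4.8842
  candidates: C₊=(6.2328,4.9408) cross=29.717; C₋=(5.6314,-4.8090) cross=-29.717
  mode + wants cross > 0 → take C=(6.2328,4.9408) (cross=29.717)
ex = (C−B)/|BC| = (0.7580,0.6523); ey = (-0.6523,0.7580)
P = B + -2.38·ex + -1.08·ey = (-0.1722,-1.9965)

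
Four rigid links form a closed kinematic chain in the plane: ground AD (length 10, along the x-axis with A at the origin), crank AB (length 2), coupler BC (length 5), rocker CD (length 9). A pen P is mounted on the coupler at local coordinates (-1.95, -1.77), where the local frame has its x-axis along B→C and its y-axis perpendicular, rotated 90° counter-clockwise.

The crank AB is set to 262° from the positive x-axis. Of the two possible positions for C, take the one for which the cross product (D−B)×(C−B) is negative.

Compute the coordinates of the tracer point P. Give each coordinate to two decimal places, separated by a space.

A=(0,0), D=(10.00,0)
B = A + 2.00·(cos262°, sin262°) = (-0.2783, -1.9805)
|BD| = 10.4674
circle(B,5.00) ∩ circle(D,9.00): a=2.5587, h=4.2957
  candidates: C₊=(1.4214,2.7217) cross=44.965; C₋=(3.0470,-5.7145) cross=-44.965
  mode - wants cross < 0 → take C=(3.0470,-5.7145) (cross=-44.965)
ex = (C−B)/|BC| = (0.6651,-0.7468); ey = (0.7468,0.6651)
P = B + -1.95·ex + -1.77·ey = (-2.8970,-1.7015)

-2.90 -1.70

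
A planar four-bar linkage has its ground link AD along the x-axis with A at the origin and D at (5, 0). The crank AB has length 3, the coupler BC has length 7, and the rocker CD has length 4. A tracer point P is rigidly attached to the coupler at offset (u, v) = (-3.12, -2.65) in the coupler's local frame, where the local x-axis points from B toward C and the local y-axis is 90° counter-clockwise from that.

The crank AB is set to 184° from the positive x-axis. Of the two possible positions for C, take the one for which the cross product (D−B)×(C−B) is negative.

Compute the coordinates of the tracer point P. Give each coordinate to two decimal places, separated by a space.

-7.00 -1.05

A=(0,0), D=(5.00,0)
B = A + 3.00·(cos184°, sin184°) = (-2.9927, -0.2093)
|BD| = 7.9954
circle(B,7.00) ∩ circle(D,4.00): a=6.0614, h=3.5014
  candidates: C₊=(2.9750,3.4495) cross=27.995; C₋=(3.1583,-3.5508) cross=-27.995
  mode - wants cross < 0 → take C=(3.1583,-3.5508) (cross=-27.995)
ex = (C−B)/|BC| = (0.8787,-0.4774); ey = (0.4774,0.8787)
P = B + -3.12·ex + -2.65·ey = (-6.9993,-1.0485)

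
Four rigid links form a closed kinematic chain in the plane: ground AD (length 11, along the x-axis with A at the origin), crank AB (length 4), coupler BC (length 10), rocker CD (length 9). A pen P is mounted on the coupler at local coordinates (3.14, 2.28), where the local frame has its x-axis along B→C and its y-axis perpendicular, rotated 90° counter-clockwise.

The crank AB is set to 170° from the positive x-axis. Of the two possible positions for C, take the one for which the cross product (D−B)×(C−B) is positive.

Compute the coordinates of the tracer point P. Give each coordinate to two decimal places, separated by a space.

A=(0,0), D=(11.00,0)
B = A + 4.00·(cos170°, sin170°) = (-3.9392, 0.6946)
|BD| = 14.9554
circle(B,10.00) ∩ circle(D,9.00): a=8.1129, h=5.8464
  candidates: C₊=(4.4365,6.1579) cross=87.435; C₋=(3.8934,-5.5223) cross=-87.435
  mode + wants cross > 0 → take C=(4.4365,6.1579) (cross=87.435)
ex = (C−B)/|BC| = (0.8376,0.5463); ey = (-0.5463,0.8376)
P = B + 3.14·ex + 2.28·ey = (-2.5549,4.3197)

-2.55 4.32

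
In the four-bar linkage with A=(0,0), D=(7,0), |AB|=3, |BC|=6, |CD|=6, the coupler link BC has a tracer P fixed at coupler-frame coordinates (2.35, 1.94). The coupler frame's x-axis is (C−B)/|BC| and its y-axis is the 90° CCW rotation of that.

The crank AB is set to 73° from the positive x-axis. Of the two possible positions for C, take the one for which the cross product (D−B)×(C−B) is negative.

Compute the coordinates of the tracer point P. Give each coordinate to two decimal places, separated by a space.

3.17 0.86

A=(0,0), D=(7.00,0)
B = A + 3.00·(cos73°, sin73°) = (0.8771, 2.8689)
|BD| = 6.7617
circle(B,6.00) ∩ circle(D,6.00): a=3.3808, h=4.9568
  candidates: C₊=(6.0417,5.9230) cross=33.516; C₋=(1.8354,-3.0541) cross=-33.516
  mode - wants cross < 0 → take C=(1.8354,-3.0541) (cross=-33.516)
ex = (C−B)/|BC| = (0.1597,-0.9872); ey = (0.9872,0.1597)
P = B + 2.35·ex + 1.94·ey = (3.1676,0.8589)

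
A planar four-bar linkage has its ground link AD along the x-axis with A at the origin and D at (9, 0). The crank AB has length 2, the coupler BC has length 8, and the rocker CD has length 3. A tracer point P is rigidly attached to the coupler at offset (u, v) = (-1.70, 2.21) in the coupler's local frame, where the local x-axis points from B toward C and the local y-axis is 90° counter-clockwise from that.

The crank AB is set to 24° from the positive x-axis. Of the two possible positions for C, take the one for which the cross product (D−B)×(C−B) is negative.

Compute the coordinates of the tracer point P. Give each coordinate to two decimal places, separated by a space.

A=(0,0), D=(9.00,0)
B = A + 2.00·(cos24°, sin24°) = (1.8271, 0.8135)
|BD| = 7.2189
circle(B,8.00) ∩ circle(D,3.00): a=7.4189, h=2.9933
  candidates: C₊=(9.5360,2.9517) cross=21.608; C₋=(8.8614,-2.9968) cross=-21.608
  mode - wants cross < 0 → take C=(8.8614,-2.9968) (cross=-21.608)
ex = (C−B)/|BC| = (0.8793,-0.4763); ey = (0.4763,0.8793)
P = B + -1.70·ex + 2.21·ey = (1.3849,3.5664)

1.38 3.57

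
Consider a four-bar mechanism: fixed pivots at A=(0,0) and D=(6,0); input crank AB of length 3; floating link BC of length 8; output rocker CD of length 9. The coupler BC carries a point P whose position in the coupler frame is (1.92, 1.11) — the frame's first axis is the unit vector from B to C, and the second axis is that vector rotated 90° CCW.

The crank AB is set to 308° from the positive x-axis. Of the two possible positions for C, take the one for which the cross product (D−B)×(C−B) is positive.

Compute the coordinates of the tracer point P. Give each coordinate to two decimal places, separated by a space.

A=(0,0), D=(6.00,0)
B = A + 3.00·(cos308°, sin308°) = (1.8470, -2.3640)
|BD| = 4.7787
circle(B,8.00) ∩ circle(D,9.00): a=0.6106, h=7.9767
  candidates: C₊=(-1.5684,4.8703) cross=38.118; C₋=(6.3237,-8.9942) cross=-38.118
  mode + wants cross > 0 → take C=(-1.5684,4.8703) (cross=38.118)
ex = (C−B)/|BC| = (-0.4269,0.9043); ey = (-0.9043,-0.4269)
P = B + 1.92·ex + 1.11·ey = (0.0235,-1.1017)

0.02 -1.10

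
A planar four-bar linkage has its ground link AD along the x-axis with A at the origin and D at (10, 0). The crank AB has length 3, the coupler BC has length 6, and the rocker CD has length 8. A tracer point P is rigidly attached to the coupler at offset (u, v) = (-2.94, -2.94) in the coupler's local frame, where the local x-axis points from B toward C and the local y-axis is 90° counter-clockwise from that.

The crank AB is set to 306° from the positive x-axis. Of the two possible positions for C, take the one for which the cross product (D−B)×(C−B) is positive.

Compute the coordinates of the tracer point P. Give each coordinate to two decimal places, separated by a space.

A=(0,0), D=(10.00,0)
B = A + 3.00·(cos306°, sin306°) = (1.7634, -2.4271)
|BD| = 8.5868
circle(B,6.00) ∩ circle(D,8.00): a=2.6630, h=5.3767
  candidates: C₊=(2.7980,3.4831) cross=46.168; C₋=(5.8375,-6.8318) cross=-46.168
  mode + wants cross > 0 → take C=(2.7980,3.4831) (cross=46.168)
ex = (C−B)/|BC| = (0.1724,0.9850); ey = (-0.9850,0.1724)
P = B + -2.94·ex + -2.94·ey = (4.1523,-5.8300)

4.15 -5.83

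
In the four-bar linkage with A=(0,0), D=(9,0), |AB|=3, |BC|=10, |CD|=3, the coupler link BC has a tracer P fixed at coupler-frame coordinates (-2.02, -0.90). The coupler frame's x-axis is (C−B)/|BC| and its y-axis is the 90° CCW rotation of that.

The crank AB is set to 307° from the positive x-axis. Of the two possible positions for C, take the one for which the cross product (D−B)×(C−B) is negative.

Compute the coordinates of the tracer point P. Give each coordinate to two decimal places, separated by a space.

-0.10 -3.53

A=(0,0), D=(9.00,0)
B = A + 3.00·(cos307°, sin307°) = (1.8054, -2.3959)
|BD| = 7.5830
circle(B,10.00) ∩ circle(D,3.00): a=9.7918, h=2.0301
  candidates: C₊=(10.4542,2.6240) cross=15.394; C₋=(11.7370,-1.2283) cross=-15.394
  mode - wants cross < 0 → take C=(11.7370,-1.2283) (cross=-15.394)
ex = (C−B)/|BC| = (0.9932,0.1168); ey = (-0.1168,0.9932)
P = B + -2.02·ex + -0.90·ey = (-0.0956,-3.5256)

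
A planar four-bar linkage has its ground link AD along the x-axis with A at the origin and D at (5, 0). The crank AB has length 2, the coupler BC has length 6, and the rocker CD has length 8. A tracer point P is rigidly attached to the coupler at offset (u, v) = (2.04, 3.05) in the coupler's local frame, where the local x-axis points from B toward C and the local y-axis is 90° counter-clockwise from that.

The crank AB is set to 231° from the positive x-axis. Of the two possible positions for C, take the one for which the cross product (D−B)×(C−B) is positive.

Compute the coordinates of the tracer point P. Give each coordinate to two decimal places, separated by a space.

A=(0,0), D=(5.00,0)
B = A + 2.00·(cos231°, sin231°) = (-1.2586, -1.5543)
|BD| = 6.4488
circle(B,6.00) ∩ circle(D,8.00): a=1.0534, h=5.9068
  candidates: C₊=(-1.6600,4.4323) cross=38.092; C₋=(1.1874,-7.0331) cross=-38.092
  mode + wants cross > 0 → take C=(-1.6600,4.4323) (cross=38.092)
ex = (C−B)/|BC| = (-0.0669,0.9978); ey = (-0.9978,-0.0669)
P = B + 2.04·ex + 3.05·ey = (-4.4383,0.2771)

-4.44 0.28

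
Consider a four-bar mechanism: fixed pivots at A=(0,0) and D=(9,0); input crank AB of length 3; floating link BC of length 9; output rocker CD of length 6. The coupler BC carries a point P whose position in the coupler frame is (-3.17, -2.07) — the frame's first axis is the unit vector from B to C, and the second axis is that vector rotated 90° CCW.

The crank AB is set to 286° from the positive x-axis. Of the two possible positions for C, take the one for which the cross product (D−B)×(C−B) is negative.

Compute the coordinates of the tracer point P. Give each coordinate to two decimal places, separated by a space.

-2.86 -3.73

A=(0,0), D=(9.00,0)
B = A + 3.00·(cos286°, sin286°) = (0.8269, -2.8838)
|BD| = 8.6669
circle(B,9.00) ∩ circle(D,6.00): a=6.9295, h=5.7430
  candidates: C₊=(5.4507,4.8376) cross=49.774; C₋=(9.2725,-5.9938) cross=-49.774
  mode - wants cross < 0 → take C=(9.2725,-5.9938) (cross=-49.774)
ex = (C−B)/|BC| = (0.9384,-0.3456); ey = (0.3456,0.9384)
P = B + -3.17·ex + -2.07·ey = (-2.8631,-3.7308)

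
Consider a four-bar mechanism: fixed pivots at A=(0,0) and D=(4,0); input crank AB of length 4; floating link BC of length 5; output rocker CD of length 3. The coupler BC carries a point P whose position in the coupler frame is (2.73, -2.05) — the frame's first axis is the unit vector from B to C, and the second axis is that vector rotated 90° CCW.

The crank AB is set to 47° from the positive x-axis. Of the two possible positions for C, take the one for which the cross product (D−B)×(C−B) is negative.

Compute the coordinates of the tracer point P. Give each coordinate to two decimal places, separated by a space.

A=(0,0), D=(4.00,0)
B = A + 4.00·(cos47°, sin47°) = (2.7280, 2.9254)
|BD| = 3.1900
circle(B,5.00) ∩ circle(D,3.00): a=4.1028, h=2.8577
  candidates: C₊=(6.9847,0.3024) cross=9.116; C₋=(1.7433,-1.9767) cross=-9.116
  mode - wants cross < 0 → take C=(1.7433,-1.9767) (cross=-9.116)
ex = (C−B)/|BC| = (-0.1969,-0.9804); ey = (0.9804,-0.1969)
P = B + 2.73·ex + -2.05·ey = (0.1805,0.6526)

0.18 0.65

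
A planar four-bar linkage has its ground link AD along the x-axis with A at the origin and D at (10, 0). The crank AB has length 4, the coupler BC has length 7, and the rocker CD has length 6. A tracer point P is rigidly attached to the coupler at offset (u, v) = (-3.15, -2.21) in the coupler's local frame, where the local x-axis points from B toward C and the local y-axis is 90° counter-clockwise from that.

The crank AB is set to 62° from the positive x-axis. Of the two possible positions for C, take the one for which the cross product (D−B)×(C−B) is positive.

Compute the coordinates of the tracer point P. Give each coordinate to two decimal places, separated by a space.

-0.38 0.42

A=(0,0), D=(10.00,0)
B = A + 4.00·(cos62°, sin62°) = (1.8779, 3.5318)
|BD| = 8.8568
circle(B,7.00) ∩ circle(D,6.00): a=5.1623, h=4.7277
  candidates: C₊=(8.4972,5.8088) cross=41.872; C₋=(4.7267,-2.8623) cross=-41.872
  mode + wants cross > 0 → take C=(8.4972,5.8088) (cross=41.872)
ex = (C−B)/|BC| = (0.9456,0.3253); ey = (-0.3253,0.9456)
P = B + -3.15·ex + -2.21·ey = (-0.3819,0.4173)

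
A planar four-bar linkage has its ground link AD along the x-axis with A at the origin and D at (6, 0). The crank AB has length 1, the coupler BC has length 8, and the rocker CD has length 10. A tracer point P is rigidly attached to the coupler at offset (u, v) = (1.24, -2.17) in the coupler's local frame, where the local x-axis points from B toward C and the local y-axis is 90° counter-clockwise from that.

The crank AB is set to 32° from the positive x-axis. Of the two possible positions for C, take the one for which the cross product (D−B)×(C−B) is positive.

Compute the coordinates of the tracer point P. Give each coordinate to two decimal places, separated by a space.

3.01 1.79

A=(0,0), D=(6.00,0)
B = A + 1.00·(cos32°, sin32°) = (0.8480, 0.5299)
|BD| = 5.1791
circle(B,8.00) ∩ circle(D,10.00): a=-0.8859, h=7.9508
  candidates: C₊=(0.7803,8.5296) cross=41.178; C₋=(-0.8467,-7.2885) cross=-41.178
  mode + wants cross > 0 → take C=(0.7803,8.5296) (cross=41.178)
ex = (C−B)/|BC| = (-0.0085,1.0000); ey = (-1.0000,-0.0085)
P = B + 1.24·ex + -2.17·ey = (3.0075,1.7883)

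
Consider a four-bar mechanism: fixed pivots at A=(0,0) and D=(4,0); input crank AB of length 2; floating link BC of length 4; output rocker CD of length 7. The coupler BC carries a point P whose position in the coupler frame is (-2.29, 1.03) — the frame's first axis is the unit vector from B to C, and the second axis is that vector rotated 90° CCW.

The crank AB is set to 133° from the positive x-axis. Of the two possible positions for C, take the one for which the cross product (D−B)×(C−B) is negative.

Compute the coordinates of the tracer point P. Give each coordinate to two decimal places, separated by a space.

0.32 3.32

A=(0,0), D=(4.00,0)
B = A + 2.00·(cos133°, sin133°) = (-1.3640, 1.4627)
|BD| = 5.5599
circle(B,4.00) ∩ circle(D,7.00): a=-0.1878, h=3.9956
  candidates: C₊=(-0.4940,5.3669) cross=22.215; C₋=(-2.5963,-2.3427) cross=-22.215
  mode - wants cross < 0 → take C=(-2.5963,-2.3427) (cross=-22.215)
ex = (C−B)/|BC| = (-0.3081,-0.9514); ey = (0.9514,-0.3081)
P = B + -2.29·ex + 1.03·ey = (0.3214,3.3240)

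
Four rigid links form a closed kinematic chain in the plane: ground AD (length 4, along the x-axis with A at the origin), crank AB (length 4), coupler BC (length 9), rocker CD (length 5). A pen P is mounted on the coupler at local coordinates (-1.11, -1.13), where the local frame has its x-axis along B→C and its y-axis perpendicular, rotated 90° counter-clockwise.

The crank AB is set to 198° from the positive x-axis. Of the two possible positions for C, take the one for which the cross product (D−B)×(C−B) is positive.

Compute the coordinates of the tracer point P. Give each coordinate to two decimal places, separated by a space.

-3.86 -2.82

A=(0,0), D=(4.00,0)
B = A + 4.00·(cos198°, sin198°) = (-3.8042, -1.2361)
|BD| = 7.9015
circle(B,9.00) ∩ circle(D,5.00): a=7.4944, h=4.9834
  candidates: C₊=(2.8183,4.8584) cross=39.376; C₋=(4.3775,-4.9857) cross=-39.376
  mode + wants cross > 0 → take C=(2.8183,4.8584) (cross=39.376)
ex = (C−B)/|BC| = (0.7358,0.6772); ey = (-0.6772,0.7358)
P = B + -1.11·ex + -1.13·ey = (-3.8558,-2.8192)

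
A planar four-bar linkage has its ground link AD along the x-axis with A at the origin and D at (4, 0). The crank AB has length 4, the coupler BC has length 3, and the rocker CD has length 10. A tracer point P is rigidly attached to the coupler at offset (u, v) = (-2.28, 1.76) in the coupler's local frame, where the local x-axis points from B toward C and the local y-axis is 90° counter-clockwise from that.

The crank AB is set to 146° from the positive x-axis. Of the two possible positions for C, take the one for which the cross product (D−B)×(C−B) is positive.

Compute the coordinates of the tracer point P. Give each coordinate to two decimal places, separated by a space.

A=(0,0), D=(4.00,0)
B = A + 4.00·(cos146°, sin146°) = (-3.3162, 2.2368)
|BD| = 7.6504
circle(B,3.00) ∩ circle(D,10.00): a=-2.1222, h=2.1205
  candidates: C₊=(-4.7256,4.8851) cross=16.223; C₋=(-5.9655,0.8294) cross=-16.223
  mode + wants cross > 0 → take C=(-4.7256,4.8851) (cross=16.223)
ex = (C−B)/|BC| = (-0.4698,0.8828); ey = (-0.8828,-0.4698)
P = B + -2.28·ex + 1.76·ey = (-3.7986,-0.6028)

-3.80 -0.60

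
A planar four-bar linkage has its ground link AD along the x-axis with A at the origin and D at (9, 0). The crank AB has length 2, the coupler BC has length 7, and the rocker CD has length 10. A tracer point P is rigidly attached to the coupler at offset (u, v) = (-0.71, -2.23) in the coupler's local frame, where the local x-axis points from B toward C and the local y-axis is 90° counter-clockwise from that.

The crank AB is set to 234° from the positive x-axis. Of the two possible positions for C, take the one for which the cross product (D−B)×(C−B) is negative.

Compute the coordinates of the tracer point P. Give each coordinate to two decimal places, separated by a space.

-3.45 -2.18

A=(0,0), D=(9.00,0)
B = A + 2.00·(cos234°, sin234°) = (-1.1756, -1.6180)
|BD| = 10.3034
circle(B,7.00) ∩ circle(D,10.00): a=2.6768, h=6.4680
  candidates: C₊=(0.4523,5.1901) cross=66.642; C₋=(2.4837,-7.5854) cross=-66.642
  mode - wants cross < 0 → take C=(2.4837,-7.5854) (cross=-66.642)
ex = (C−B)/|BC| = (0.5228,-0.8525); ey = (0.8525,0.5228)
P = B + -0.71·ex + -2.23·ey = (-3.4478,-2.1785)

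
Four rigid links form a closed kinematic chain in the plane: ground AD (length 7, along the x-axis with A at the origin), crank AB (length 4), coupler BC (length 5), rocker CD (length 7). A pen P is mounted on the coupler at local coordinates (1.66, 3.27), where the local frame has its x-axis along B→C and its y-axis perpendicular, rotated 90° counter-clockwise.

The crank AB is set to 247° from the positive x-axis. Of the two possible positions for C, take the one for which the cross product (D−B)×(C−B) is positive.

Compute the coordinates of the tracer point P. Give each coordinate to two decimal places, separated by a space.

-4.11 -1.04

A=(0,0), D=(7.00,0)
B = A + 4.00·(cos247°, sin247°) = (-1.5629, -3.6820)
|BD| = 9.3210
circle(B,5.00) ∩ circle(D,7.00): a=3.3731, h=3.6908
  candidates: C₊=(0.0779,1.0411) cross=34.402; C₋=(2.9938,-5.7402) cross=-34.402
  mode + wants cross > 0 → take C=(0.0779,1.0411) (cross=34.402)
ex = (C−B)/|BC| = (0.3282,0.9446); ey = (-0.9446,0.3282)
P = B + 1.66·ex + 3.27·ey = (-4.1071,-1.0409)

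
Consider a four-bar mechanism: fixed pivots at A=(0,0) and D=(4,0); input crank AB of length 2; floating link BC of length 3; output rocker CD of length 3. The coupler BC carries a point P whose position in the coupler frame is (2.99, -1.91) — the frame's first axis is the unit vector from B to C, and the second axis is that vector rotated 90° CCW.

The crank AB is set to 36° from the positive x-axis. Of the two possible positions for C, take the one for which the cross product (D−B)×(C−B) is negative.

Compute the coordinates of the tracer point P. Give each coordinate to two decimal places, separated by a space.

-0.29 -1.81

A=(0,0), D=(4.00,0)
B = A + 2.00·(cos36°, sin36°) = (1.6180, 1.1756)
|BD| = 2.6563
circle(B,3.00) ∩ circle(D,3.00): a=1.3281, h=2.6900
  candidates: C₊=(3.9995,3.0000) cross=7.145; C₋=(1.6185,-1.8244) cross=-7.145
  mode - wants cross < 0 → take C=(1.6185,-1.8244) (cross=-7.145)
ex = (C−B)/|BC| = (0.0002,-1.0000); ey = (1.0000,0.0002)
P = B + 2.99·ex + -1.91·ey = (-0.2915,-1.8147)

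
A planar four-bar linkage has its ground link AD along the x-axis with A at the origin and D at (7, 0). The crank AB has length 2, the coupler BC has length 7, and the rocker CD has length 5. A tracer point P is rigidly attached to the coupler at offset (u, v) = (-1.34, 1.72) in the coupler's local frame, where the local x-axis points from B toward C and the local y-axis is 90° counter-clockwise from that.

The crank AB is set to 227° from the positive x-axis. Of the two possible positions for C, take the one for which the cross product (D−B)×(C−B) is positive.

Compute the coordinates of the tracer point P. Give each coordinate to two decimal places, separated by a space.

A=(0,0), D=(7.00,0)
B = A + 2.00·(cos227°, sin227°) = (-1.3640, -1.4627)
|BD| = 8.4909
circle(B,7.00) ∩ circle(D,5.00): a=5.6587, h=4.1205
  candidates: C₊=(3.5003,3.5710) cross=34.987; C₋=(4.9200,-4.5468) cross=-34.987
  mode + wants cross > 0 → take C=(3.5003,3.5710) (cross=34.987)
ex = (C−B)/|BC| = (0.6949,0.7191); ey = (-0.7191,0.6949)
P = B + -1.34·ex + 1.72·ey = (-3.5320,-1.2311)

-3.53 -1.23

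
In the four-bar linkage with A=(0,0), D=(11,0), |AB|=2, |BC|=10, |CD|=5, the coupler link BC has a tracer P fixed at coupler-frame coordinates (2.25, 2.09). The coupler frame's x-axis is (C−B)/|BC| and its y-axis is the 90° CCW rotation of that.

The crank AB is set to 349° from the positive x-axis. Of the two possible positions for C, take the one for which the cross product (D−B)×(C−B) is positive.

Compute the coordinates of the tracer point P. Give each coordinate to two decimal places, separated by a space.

2.75 2.59

A=(0,0), D=(11.00,0)
B = A + 2.00·(cos349°, sin349°) = (1.9633, -0.3816)
|BD| = 9.0448
circle(B,10.00) ∩ circle(D,5.00): a=8.6684, h=4.9858
  candidates: C₊=(10.4136,4.9655) cross=45.096; C₋=(10.8343,-4.9973) cross=-45.096
  mode + wants cross > 0 → take C=(10.4136,4.9655) (cross=45.096)
ex = (C−B)/|BC| = (0.8450,0.5347); ey = (-0.5347,0.8450)
P = B + 2.25·ex + 2.09·ey = (2.7470,2.5876)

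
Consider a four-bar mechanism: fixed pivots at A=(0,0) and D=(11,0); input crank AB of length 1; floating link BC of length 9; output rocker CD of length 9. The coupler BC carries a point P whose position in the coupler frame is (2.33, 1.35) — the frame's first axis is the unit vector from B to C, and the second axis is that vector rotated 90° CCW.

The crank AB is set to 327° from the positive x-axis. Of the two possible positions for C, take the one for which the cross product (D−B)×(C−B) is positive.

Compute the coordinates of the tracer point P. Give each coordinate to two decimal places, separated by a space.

0.90 2.15

A=(0,0), D=(11.00,0)
B = A + 1.00·(cos327°, sin327°) = (0.8387, -0.5446)
|BD| = 10.1759
circle(B,9.00) ∩ circle(D,9.00): a=5.0880, h=7.4238
  candidates: C₊=(5.5220,7.1408) cross=75.544; C₋=(6.3167,-7.6855) cross=-75.544
  mode + wants cross > 0 → take C=(5.5220,7.1408) (cross=75.544)
ex = (C−B)/|BC| = (0.5204,0.8539); ey = (-0.8539,0.5204)
P = B + 2.33·ex + 1.35·ey = (0.8983,2.1475)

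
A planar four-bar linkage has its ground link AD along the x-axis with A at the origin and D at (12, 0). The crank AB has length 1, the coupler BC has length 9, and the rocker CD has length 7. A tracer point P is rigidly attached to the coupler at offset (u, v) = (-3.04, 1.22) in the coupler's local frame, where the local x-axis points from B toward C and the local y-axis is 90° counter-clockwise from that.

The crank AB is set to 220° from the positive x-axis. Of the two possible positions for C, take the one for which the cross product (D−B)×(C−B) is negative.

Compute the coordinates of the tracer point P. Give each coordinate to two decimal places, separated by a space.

A=(0,0), D=(12.00,0)
B = A + 1.00·(cos220°, sin220°) = (-0.7660, -0.6428)
|BD| = 12.7822
circle(B,9.00) ∩ circle(D,7.00): a=7.6428, h=4.7526
  candidates: C₊=(6.6281,4.4881) cross=60.748; C₋=(7.1061,-5.0050) cross=-60.748
  mode - wants cross < 0 → take C=(7.1061,-5.0050) (cross=-60.748)
ex = (C−B)/|BC| = (0.8747,-0.4847); ey = (0.4847,0.8747)
P = B + -3.04·ex + 1.22·ey = (-2.8338,1.8978)

-2.83 1.90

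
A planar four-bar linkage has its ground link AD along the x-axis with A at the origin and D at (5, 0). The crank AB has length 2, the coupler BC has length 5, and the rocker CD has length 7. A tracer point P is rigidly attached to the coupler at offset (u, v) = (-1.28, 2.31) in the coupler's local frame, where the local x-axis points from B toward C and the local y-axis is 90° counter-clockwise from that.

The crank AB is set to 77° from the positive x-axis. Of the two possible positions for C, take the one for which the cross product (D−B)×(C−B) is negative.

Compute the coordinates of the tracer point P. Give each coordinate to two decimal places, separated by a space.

A=(0,0), D=(5.00,0)
B = A + 2.00·(cos77°, sin77°) = (0.4499, 1.9487)
|BD| = 4.9498
circle(B,5.00) ∩ circle(D,7.00): a=0.0506, h=4.9997
  candidates: C₊=(2.4648,6.5248) cross=24.748; C₋=(-1.4720,-2.6671) cross=-24.748
  mode - wants cross < 0 → take C=(-1.4720,-2.6671) (cross=-24.748)
ex = (C−B)/|BC| = (-0.3844,-0.9232); ey = (0.9232,-0.3844)
P = B + -1.28·ex + 2.31·ey = (3.0744,2.2425)

3.07 2.24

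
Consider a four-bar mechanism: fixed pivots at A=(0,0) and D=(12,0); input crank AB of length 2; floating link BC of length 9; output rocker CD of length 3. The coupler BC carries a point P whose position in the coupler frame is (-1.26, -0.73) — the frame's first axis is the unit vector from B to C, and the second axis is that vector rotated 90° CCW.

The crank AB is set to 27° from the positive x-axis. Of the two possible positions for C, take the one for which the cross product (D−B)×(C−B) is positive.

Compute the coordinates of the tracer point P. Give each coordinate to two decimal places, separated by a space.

A=(0,0), D=(12.00,0)
B = A + 2.00·(cos27°, sin27°) = (1.7820, 0.9080)
|BD| = 10.2582
circle(B,9.00) ∩ circle(D,3.00): a=8.6385, h=2.5252
  candidates: C₊=(10.6101,2.6586) cross=25.904; C₋=(10.1631,-2.3719) cross=-25.904
  mode + wants cross > 0 → take C=(10.6101,2.6586) (cross=25.904)
ex = (C−B)/|BC| = (0.9809,0.1945); ey = (-0.1945,0.9809)
P = B + -1.26·ex + -0.73·ey = (0.6881,-0.0532)

0.69 -0.05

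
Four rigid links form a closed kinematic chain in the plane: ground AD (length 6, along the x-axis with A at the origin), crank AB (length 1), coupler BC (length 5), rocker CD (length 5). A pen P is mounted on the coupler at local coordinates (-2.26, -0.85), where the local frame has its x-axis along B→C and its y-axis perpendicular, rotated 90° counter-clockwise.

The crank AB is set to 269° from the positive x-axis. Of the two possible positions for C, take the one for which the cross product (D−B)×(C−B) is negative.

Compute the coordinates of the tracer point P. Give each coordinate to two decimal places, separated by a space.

-2.25 -0.08

A=(0,0), D=(6.00,0)
B = A + 1.00·(cos269°, sin269°) = (-0.0175, -0.9998)
|BD| = 6.1000
circle(B,5.00) ∩ circle(D,5.00): a=3.0500, h=3.9620
  candidates: C₊=(2.3419,3.4085) cross=24.168; C₋=(3.6407,-4.4084) cross=-24.168
  mode - wants cross < 0 → take C=(3.6407,-4.4084) (cross=-24.168)
ex = (C−B)/|BC| = (0.7316,-0.6817); ey = (0.6817,0.7316)
P = B + -2.26·ex + -0.85·ey = (-2.2504,-0.0811)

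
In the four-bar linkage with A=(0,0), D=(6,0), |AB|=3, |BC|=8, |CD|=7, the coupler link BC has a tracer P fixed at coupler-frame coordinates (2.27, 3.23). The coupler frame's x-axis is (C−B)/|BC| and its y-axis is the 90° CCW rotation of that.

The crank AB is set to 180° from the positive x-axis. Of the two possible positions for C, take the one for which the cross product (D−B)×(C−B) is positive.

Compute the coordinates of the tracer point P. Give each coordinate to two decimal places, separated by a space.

-3.89 3.85

A=(0,0), D=(6.00,0)
B = A + 3.00·(cos180°, sin180°) = (-3.0000, 0.0000)
|BD| = 9.0000
circle(B,8.00) ∩ circle(D,7.00): a=5.3333, h=5.9628
  candidates: C₊=(2.3333,5.9628) cross=53.666; C₋=(2.3333,-5.9628) cross=-53.666
  mode + wants cross > 0 → take C=(2.3333,5.9628) (cross=53.666)
ex = (C−B)/|BC| = (0.6667,0.7454); ey = (-0.7454,0.6667)
P = B + 2.27·ex + 3.23·ey = (-3.8942,3.8453)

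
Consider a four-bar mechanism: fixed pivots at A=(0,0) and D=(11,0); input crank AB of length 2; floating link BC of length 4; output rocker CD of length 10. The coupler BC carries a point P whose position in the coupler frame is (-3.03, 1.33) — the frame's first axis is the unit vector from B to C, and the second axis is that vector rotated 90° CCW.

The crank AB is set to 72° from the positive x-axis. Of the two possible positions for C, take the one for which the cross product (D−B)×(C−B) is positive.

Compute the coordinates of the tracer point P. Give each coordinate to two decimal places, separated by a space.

A=(0,0), D=(11.00,0)
B = A + 2.00·(cos72°, sin72°) = (0.6180, 1.9021)
|BD| = 10.5548
circle(B,4.00) ∩ circle(D,10.00): a=1.2981, h=3.7835
  candidates: C₊=(2.5768,5.3897) cross=39.934; C₋=(1.2131,-2.0534) cross=-39.934
  mode + wants cross > 0 → take C=(2.5768,5.3897) (cross=39.934)
ex = (C−B)/|BC| = (0.4897,0.8719); ey = (-0.8719,0.4897)
P = B + -3.03·ex + 1.33·ey = (-2.0253,-0.0885)

-2.03 -0.09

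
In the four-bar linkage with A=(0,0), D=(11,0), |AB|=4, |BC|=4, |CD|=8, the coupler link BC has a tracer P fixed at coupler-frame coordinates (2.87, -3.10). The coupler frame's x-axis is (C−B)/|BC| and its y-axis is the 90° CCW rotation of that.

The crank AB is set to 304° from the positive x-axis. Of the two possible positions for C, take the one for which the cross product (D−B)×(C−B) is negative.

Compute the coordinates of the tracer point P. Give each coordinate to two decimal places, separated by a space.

2.65 -7.52

A=(0,0), D=(11.00,0)
B = A + 4.00·(cos304°, sin304°) = (2.2368, -3.3162)
|BD| = 9.3697
circle(B,4.00) ∩ circle(D,8.00): a=2.1234, h=3.3899
  candidates: C₊=(3.0230,0.6058) cross=31.762; C₋=(5.4225,-5.7351) cross=-31.762
  mode - wants cross < 0 → take C=(5.4225,-5.7351) (cross=-31.762)
ex = (C−B)/|BC| = (0.7964,-0.6047); ey = (0.6047,0.7964)
P = B + 2.87·ex + -3.10·ey = (2.6478,-7.5207)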